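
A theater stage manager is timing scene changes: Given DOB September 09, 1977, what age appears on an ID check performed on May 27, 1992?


Birth: 1977-09-09
Reference: 1992-05-27
Year difference: 1992 - 1977 = 15
Has birthday (09-09) occurred by 05-27? No
Birthday not yet reached this year -> subtract 1
Age in full years: 14

14


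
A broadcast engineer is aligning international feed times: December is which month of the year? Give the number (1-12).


Calendar month order:
11. November
12. December <--
December is month number 12

12


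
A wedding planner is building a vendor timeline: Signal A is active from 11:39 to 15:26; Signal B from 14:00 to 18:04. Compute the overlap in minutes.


Interval A: [699, 926] minutes from midnight
Interval B: [840, 1084] minutes from midnight
Overlap start = max(699, 840) = 840
Overlap end = min(926, 1084) = 926
Overlap = 926 - 840 = 86 minutes

86


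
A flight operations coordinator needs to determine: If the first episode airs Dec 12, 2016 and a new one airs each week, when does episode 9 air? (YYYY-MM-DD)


First occurrence: 2016-12-12 (occurrence 1)
Each occurrence is 7 days after the previous.
Occurrence 9 is 8 weeks after the first.
8 weeks = 56 days
2016-12-12 + 56 days = 2017-02-06

2017-02-06


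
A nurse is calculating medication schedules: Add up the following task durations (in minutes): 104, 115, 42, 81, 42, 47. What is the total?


Durations: 104, 115, 42, 81, 42, 47
Running sum: 104
+ 115 = 219
+ 42 = 261
+ 81 = 342
+ 42 = 384
+ 47 = 431
Total duration: 431 minutes
That is 7 hours and 11 minutes

431


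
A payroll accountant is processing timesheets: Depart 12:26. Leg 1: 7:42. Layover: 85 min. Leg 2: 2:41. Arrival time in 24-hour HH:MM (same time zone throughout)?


Depart: 12:26
Leg 1: +462 min -> 20:08
Layover: +85 min -> 21:33
Leg 2: +161 min -> 00:14
Total travel: 708 minutes = 11h 48m
Arrival: 00:14

00:14


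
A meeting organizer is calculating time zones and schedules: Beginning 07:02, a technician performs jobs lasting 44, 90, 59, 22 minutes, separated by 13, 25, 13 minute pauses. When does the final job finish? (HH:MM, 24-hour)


Start: 07:02 = 422 min from midnight
  after task 1 (44 min): 07:46
  after break (13 min): 07:59
  after task 2 (90 min): 09:29
  after break (25 min): 09:54
  after task 3 (59 min): 10:53
  after break (13 min): 11:06
  after task 4 (22 min): 11:28
Total elapsed: 266 minutes
End time: 11:28

11:28


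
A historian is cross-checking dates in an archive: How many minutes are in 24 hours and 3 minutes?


Hours: 24
Extra minutes: 3
Minutes per hour: 60
Hours to minutes: 24 x 60 = 1440
Total: 1440 + 3 = 1443

1443


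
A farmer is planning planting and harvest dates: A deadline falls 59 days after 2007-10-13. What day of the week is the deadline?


Start: 2007-10-13 (Saturday)
Step 1 - find target date: add 59 days
  2007-10-13 + 59 days = 2007-12-11
Step 2 - day of week:
  59 mod 7 = 3
  Saturday + 3 days -> Tuesday
Result: Tuesday (2007-12-11)

Tuesday


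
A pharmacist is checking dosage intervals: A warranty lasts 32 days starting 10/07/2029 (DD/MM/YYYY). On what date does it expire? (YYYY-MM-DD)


Start: 2029-07-10
Adding 32 days
Days remaining in July: 21
After July: 11 days still to add
August 2029 has 31 days, need 11
Result: 2029-08-11

2029-08-11


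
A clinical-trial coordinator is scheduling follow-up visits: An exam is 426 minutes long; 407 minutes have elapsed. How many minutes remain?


Total budget: 426 minutes
Time used: 407 minutes
Remaining: 426 - 407 = 19 minutes
Percent used: 95.5%
Percent remaining: 4.5%

19


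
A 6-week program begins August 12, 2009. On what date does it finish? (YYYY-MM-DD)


Start: 2009-08-12
Weeks to add: 6
Convert to days: 6 x 7 = 42 days
Add 42 days to 2009-08-12
Result: 2009-09-23

2009-09-23


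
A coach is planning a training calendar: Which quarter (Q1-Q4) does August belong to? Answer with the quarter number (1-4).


Month: August (month 8)
Q1: January-March (months 1-3)
Q2: April-June (months 4-6)
Q3: July-September (months 7-9)
Q4: October-December (months 10-12)
Month 8 falls in Q3

3


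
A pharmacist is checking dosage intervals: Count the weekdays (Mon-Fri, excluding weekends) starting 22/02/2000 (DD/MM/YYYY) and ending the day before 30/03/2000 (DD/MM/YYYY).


Start: 2000-02-22 (Tuesday)
End (exclusive): 2000-03-30 (Thursday)
Total calendar days: 37
Full weeks: 37 // 7 = 5 -> 25 weekdays
Remaining 2 days starting on Tuesday:
  Tue(w), Wed(w) -> 2 weekdays
Total business days: 25 + 2 = 27

27


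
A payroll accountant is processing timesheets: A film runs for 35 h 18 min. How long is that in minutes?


Hours: 35
Minutes: 18
Convert hours to minutes: 35 x 60 = 2100
Add remaining minutes: 2100 + 18 = 2118

2118


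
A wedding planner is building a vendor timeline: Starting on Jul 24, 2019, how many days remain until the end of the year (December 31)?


Start: July 24, 2019
End: December 31, 2019
Days left in July: 7
August: 31
September: 30
October: 31
November: 30
... plus remaining months
Sum of remaining months: 153
Total: 7 + 153 = 160

160


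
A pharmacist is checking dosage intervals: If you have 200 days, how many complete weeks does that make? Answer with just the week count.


Total days: 200
Days per week: 7
Division: 200 / 7 = 28 remainder 4
Complete weeks: 28
Remaining days: 4

28


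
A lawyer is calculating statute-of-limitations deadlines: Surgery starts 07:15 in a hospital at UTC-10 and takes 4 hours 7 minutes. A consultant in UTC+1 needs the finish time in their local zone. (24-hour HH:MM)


Start: 07:15 in UTC-10
Step 1 - add duration:
  minutes: 15 + 7 = 22
  hours: 7 + 4 + 0 = 11
  end in UTC-10: 11:22
Step 2 - convert UTC-10 -> UTC+1:
  offset difference: 1 - (-10) = 11 hours
  11 + (11) = 22 -> mod 24 = 22
Result: 22:22 in UTC+1

22:22


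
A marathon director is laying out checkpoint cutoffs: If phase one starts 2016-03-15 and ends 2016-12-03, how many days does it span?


Start date: 2016-03-15
End date: 2016-12-03
Mar 2016: +17 days
Apr 2016: +30 days
May 2016: +31 days
... (7 more months)
Total: 263 days

263


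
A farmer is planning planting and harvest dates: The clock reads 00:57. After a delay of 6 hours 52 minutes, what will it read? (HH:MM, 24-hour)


Start time: 00:57
Adding: 6 hours 52 minutes
Minutes: 57 + 52 = 109
Minute overflow: 109 >= 60, so carry 1 hour, minutes = 49
Hours: 0 + 6 + 1 = 7
Result: 07:49

07:49


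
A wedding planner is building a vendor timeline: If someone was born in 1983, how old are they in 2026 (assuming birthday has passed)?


Birth year: 1983
Current year: 2026
Age = current year - birth year
Age = 2026 - 1983 = 43

43


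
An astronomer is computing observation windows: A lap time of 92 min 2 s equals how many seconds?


Minutes: 92
Seconds: 2
Convert minutes to seconds: 92 x 60 = 5520
Add remaining seconds: 5520 + 2 = 5522

5522


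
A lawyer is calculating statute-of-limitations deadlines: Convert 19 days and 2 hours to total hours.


Days: 19
Extra hours: 2
Hours per day: 24
Days to hours: 19 x 24 = 456
Total: 456 + 2 = 458

458


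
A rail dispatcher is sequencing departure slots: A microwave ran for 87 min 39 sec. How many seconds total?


Minutes: 87
Extra seconds: 39
Seconds per minute: 60
Minutes to seconds: 87 x 60 = 5220
Total: 5220 + 39 = 5259

5259


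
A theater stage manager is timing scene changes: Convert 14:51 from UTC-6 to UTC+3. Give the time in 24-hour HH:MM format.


Local time: 14:51 at UTC-6 (offset -6h)
Target zone: UTC+3 (offset 3h)
Difference: 3 - (-6) = 9 hours
Calculation: 14 + (9) = 23
Result: 23:51

23:51


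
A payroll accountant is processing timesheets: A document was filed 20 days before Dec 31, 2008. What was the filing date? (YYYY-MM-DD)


Start: 2008-12-31
Subtracting 20 days
Days already passed in December: 31
Result: 2008-12-11

2008-12-11


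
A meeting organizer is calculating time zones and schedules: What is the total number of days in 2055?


Year: 2055
Check leap year rules:
Divisible by 4? No
2055 is not a leap year
Days: 365

365


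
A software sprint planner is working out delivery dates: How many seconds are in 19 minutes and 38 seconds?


Minutes: 19
Seconds: 38
Convert minutes to seconds: 19 x 60 = 1140
Add remaining seconds: 1140 + 38 = 1178

1178


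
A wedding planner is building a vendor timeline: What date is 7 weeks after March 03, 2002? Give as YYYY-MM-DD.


Start: 2002-03-03
Weeks to add: 7
Convert to days: 7 x 7 = 49 days
Add 49 days to 2002-03-03
Result: 2002-04-21

2002-04-21


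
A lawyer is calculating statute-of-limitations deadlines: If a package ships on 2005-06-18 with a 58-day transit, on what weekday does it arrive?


Start: 2005-06-18 (Saturday)
Step 1 - find target date: add 58 days
  2005-06-18 + 58 days = 2005-08-15
Step 2 - day of week:
  58 mod 7 = 2
  Saturday + 2 days -> Monday
Result: Monday (2005-08-15)

Monday


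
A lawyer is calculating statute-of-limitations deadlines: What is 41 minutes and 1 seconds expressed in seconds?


Minutes: 41
Extra seconds: 1
Seconds per minute: 60
Minutes to seconds: 41 x 60 = 2460
Total: 2460 + 1 = 2461

2461


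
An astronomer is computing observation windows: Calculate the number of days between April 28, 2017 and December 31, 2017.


Start: April 28, 2017
End: December 31, 2017
Days left in April: 2
May: 31
June: 30
July: 31
August: 31
... plus remaining months
Sum of remaining months: 245
Total: 2 + 245 = 247

247


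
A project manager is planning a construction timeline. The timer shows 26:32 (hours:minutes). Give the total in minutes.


Hours: 26
Minutes: 32
Convert hours to minutes: 26 x 60 = 1560
Add remaining minutes: 1560 + 32 = 1592

1592


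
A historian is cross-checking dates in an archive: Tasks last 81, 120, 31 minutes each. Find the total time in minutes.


Durations: 81, 120, 31
Running sum: 81
+ 120 = 201
+ 31 = 232
Total duration: 232 minutes
That is 3 hours and 52 minutes

232


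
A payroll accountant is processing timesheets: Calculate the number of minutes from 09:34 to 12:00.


Start time: 09:34 = 574 minutes from midnight
End time: 12:00 = 720 minutes from midnight
Difference: 720 - 574 = 146 minutes
That is 2 hours and 26 minutes

146


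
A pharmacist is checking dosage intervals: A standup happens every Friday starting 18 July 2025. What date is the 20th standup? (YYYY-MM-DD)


First occurrence: 2025-07-18 (occurrence 1)
Each occurrence is 7 days after the previous.
Occurrence 20 is 19 weeks after the first.
19 weeks = 133 days
2025-07-18 + 133 days = 2025-11-28

2025-11-28


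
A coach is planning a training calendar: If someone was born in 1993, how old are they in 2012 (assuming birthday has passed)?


Birth year: 1993
Current year: 2012
Age = current year - birth year
Age = 2012 - 1993 = 19

19


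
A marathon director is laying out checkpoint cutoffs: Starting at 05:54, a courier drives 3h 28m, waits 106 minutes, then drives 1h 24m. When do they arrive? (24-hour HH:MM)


Depart: 05:54
Leg 1: +208 min -> 09:22
Layover: +106 min -> 11:08
Leg 2: +84 min -> 12:32
Total travel: 398 minutes = 6h 38m
Arrival: 12:32

12:32


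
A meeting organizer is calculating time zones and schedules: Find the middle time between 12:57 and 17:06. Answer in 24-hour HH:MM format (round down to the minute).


Start time: 12:57 = 777 minutes from midnight
End time: 17:06 = 1026 minutes from midnight
Sum: 777 + 1026 = 1803
Midpoint: 1803 / 2 = 901 minutes
Convert: 901 / 60 = 15 hours, 1 minutes
Result: 15:01

15:01


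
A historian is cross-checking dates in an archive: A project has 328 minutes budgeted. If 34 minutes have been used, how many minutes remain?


Total budget: 328 minutes
Time used: 34 minutes
Remaining: 328 - 34 = 294 minutes
Percent used: 10.4%
Percent remaining: 89.6%

294


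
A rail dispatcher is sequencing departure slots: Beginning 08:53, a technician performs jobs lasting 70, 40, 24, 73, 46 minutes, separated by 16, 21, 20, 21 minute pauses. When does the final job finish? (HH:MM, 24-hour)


Start: 08:53 = 533 min from midnight
  after task 1 (70 min): 10:03
  after break (16 min): 10:19
  after task 2 (40 min): 10:59
  after break (21 min): 11:20
  after task 3 (24 min): 11:44
  after break (20 min): 12:04
  after task 4 (73 min): 13:17
  after break (21 min): 13:38
  after task 5 (46 min): 14:24
Total elapsed: 331 minutes
End time: 14:24

14:24


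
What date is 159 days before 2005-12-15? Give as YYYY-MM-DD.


Start: 2005-12-15
Subtracting 159 days
Days already passed in December: 15
After going back through December: 144 more days to subtract
November 2005: 30 days, 114 remaining
October 2005: 31 days, 83 remaining
September 2005: 30 days, 53 remaining
August 2005: 31 days, 22 remaining
Result: 2005-07-09

2005-07-09


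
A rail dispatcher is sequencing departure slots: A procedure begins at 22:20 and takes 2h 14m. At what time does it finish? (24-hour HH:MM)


Start time: 22:20
Adding: 2 hours 14 minutes
Minutes: 20 + 14 = 34
Hours: 22 + 2 + 0 = 24
Hour wraparound: 24 mod 24 = 0
Result: 00:34

00:34


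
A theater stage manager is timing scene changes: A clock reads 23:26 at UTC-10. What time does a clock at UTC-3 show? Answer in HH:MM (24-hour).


Local time: 23:26 at UTC-10 (offset -10h)
Target zone: UTC-3 (offset -3h)
Difference: -3 - (-10) = 7 hours
Calculation: 23 + (7) = 30
Wraparound: (30) mod 24 = 6
Result: 06:26

06:26


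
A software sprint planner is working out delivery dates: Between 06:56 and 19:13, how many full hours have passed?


Start: 06:56
End: 19:13
Hour difference: 19 - 6 = 13 hours
Minute difference: 13 - 56 = -43 minutes
Total minutes: 737
Complete hours: 737 / 60 = 12 (remainder 17)

12


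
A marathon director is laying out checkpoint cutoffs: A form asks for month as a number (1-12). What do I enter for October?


Calendar month order:
9. September
10. October <--
11. November
October is month number 10

10


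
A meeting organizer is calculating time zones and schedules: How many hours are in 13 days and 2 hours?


Days: 13
Extra hours: 2
Hours per day: 24
Days to hours: 13 x 24 = 312
Total: 312 + 2 = 314

314


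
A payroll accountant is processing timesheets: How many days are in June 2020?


Month: June
Year: 2020
June is a 30-day month
Total: 30 days

30


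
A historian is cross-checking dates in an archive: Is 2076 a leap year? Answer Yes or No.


Year: 2076
Divisible by 4? 2076 / 4 = 519.0 -> Yes
Divisible by 100? 2076 / 100 = 20.76 -> No
Divisible by 4 but not 100, so it IS a leap year

Yes


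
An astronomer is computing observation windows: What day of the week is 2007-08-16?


Date: 2007-08-16
January 1, 2007 is a Monday
Day of year: 228
Offset from Jan 1: 227 days
227 mod 7 = 3
Result: Thursday

Thursday


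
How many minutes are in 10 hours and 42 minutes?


Hours: 10
Extra minutes: 42
Minutes per hour: 60
Hours to minutes: 10 x 60 = 600
Total: 600 + 42 = 642

642


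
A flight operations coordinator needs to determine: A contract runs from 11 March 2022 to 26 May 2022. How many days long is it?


Start date: 2022-03-11
End date: 2022-05-26
Mar 2022: +21 days
Apr 2022: +30 days
May 2022: +25 days
Total: 76 days

76


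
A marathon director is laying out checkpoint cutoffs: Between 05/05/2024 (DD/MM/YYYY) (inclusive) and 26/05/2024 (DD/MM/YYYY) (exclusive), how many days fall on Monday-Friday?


Start: 2024-05-05 (Sunday)
End (exclusive): 2024-05-26 (Sunday)
Total calendar days: 21
Full weeks: 21 // 7 = 3 -> 15 weekdays
Remaining 0 days starting on Sunday:
Total business days: 15 + 0 = 15

15


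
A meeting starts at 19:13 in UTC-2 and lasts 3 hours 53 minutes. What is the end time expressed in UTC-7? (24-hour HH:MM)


Start: 19:13 in UTC-2
Step 1 - add duration:
  minutes: 13 + 53 = 66 (carry 1h)
  hours: 19 + 3 + 1 = 23
  end in UTC-2: 23:06
Step 2 - convert UTC-2 -> UTC-7:
  offset difference: -7 - (-2) = -5 hours
  23 + (-5) = 18 -> mod 24 = 18
Result: 18:06 in UTC-7

18:06


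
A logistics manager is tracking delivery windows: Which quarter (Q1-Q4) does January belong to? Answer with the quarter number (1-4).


Month: January (month 1)
Q1: January-March (months 1-3)
Q2: April-June (months 4-6)
Q3: July-September (months 7-9)
Q4: October-December (months 10-12)
Month 1 falls in Q1

1


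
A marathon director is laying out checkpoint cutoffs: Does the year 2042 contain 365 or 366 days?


Year: 2042
Check leap year rules:
Divisible by 4? No
2042 is not a leap year
Days: 365

365


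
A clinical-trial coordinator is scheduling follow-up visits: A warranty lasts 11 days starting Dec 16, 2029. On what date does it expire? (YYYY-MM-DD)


Start: 2029-12-16
Adding 11 days
Days remaining in December: 15
Result: 2029-12-27

2029-12-27


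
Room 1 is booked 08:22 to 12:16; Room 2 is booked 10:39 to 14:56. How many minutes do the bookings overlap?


Interval A: [502, 736] minutes from midnight
Interval B: [639, 896] minutes from midnight
Overlap start = max(502, 639) = 639
Overlap end = min(736, 896) = 736
Overlap = 736 - 639 = 97 minutes

97


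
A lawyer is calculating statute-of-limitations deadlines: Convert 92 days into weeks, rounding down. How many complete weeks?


Total days: 92
Days per week: 7
Division: 92 / 7 = 13 remainder 1
Complete weeks: 13
Remaining days: 1

13


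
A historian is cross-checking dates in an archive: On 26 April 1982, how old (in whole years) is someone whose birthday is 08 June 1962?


Birth: 1962-06-08
Reference: 1982-04-26
Year difference: 1982 - 1962 = 20
Has birthday (06-08) occurred by 04-26? No
Birthday not yet reached this year -> subtract 1
Age in full years: 19

19


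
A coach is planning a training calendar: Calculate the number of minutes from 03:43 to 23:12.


Start time: 03:43 = 223 minutes from midnight
End time: 23:12 = 1392 minutes from midnight
Difference: 1392 - 223 = 1169 minutes
That is 19 hours and 29 minutes

1169


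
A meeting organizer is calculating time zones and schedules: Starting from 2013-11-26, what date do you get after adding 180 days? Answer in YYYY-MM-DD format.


Start: 2013-11-26
Adding 180 days
Days remaining in November: 4
After November: 176 days still to add
December 2013: 31 days, 145 remaining
January 2014: 31 days, 114 remaining
February 2014: 28 days, 86 remaining
March 2014: 31 days, 55 remaining
Result: 2014-05-25

2014-05-25


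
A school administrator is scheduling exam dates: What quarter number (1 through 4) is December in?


Month: December (month 12)
Q1: January-March (months 1-3)
Q2: April-June (months 4-6)
Q3: July-September (months 7-9)
Q4: October-December (months 10-12)
Month 12 falls in Q4

4


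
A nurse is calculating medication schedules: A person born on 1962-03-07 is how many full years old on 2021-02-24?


Birth: 1962-03-07
Reference: 2021-02-24
Year difference: 2021 - 1962 = 59
Has birthday (03-07) occurred by 02-24? No
Birthday not yet reached this year -> subtract 1
Age in full years: 58

58


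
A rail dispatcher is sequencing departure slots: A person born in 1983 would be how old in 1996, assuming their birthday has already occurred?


Birth year: 1983
Current year: 1996
Age = current year - birth year
Age = 1996 - 1983 = 13

13


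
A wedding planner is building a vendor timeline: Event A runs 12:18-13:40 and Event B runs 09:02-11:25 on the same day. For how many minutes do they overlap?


Interval A: [738, 820] minutes from midnight
Interval B: [542, 685] minutes from midnight
Overlap start = max(738, 542) = 738
Overlap end = min(820, 685) = 685
End <= start, so the intervals do not overlap: 0 minutes

0


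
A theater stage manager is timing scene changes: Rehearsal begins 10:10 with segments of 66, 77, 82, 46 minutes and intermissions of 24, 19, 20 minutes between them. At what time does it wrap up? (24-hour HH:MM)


Start: 10:10 = 610 min from midnight
  after task 1 (66 min): 11:16
  after break (24 min): 11:40
  after task 2 (77 min): 12:57
  after break (19 min): 13:16
  after task 3 (82 min): 14:38
  after break (20 min): 14:58
  after task 4 (46 min): 15:44
Total elapsed: 334 minutes
End time: 15:44

15:44


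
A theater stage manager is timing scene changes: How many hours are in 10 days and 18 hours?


Days: 10
Extra hours: 18
Hours per day: 24
Days to hours: 10 x 24 = 240
Total: 240 + 18 = 258

258


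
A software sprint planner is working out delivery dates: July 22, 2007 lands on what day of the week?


Date: 2007-07-22
January 1, 2007 is a Monday
Day of year: 203
Offset from Jan 1: 202 days
202 mod 7 = 6
Result: Sunday

Sunday


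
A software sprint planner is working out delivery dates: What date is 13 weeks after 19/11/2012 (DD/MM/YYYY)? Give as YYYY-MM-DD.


Start: 2012-11-19
Weeks to add: 13
Convert to days: 13 x 7 = 91 days
Add 91 days to 2012-11-19
Result: 2013-02-18

2013-02-18


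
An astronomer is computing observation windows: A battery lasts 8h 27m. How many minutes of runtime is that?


Hours: 8
Extra minutes: 27
Minutes per hour: 60
Hours to minutes: 8 x 60 = 480
Total: 480 + 27 = 507

507


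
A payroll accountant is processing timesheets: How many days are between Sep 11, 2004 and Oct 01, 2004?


Start date: 2004-09-11
End date: 2004-10-01
Sep 2004: +20 days
Total: 20 days

20


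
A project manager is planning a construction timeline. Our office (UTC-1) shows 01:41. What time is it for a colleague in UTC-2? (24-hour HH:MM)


Local time: 01:41 at UTC-1 (offset -1h)
Target zone: UTC-2 (offset -2h)
Difference: -2 - (-1) = -1 hours
Calculation: 1 + (-1) = 0
Result: 00:41

00:41


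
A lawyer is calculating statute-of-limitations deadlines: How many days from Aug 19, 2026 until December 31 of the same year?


Start: August 19, 2026
End: December 31, 2026
Days left in August: 12
September: 30
October: 31
November: 30
December: 31
Sum of remaining months: 122
Total: 12 + 122 = 134

134


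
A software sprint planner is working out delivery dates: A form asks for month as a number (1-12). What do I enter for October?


Calendar month order:
9. September
10. October <--
11. November
October is month number 10

10


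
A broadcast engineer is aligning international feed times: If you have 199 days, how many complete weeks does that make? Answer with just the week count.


Total days: 199
Days per week: 7
Division: 199 / 7 = 28 remainder 3
Complete weeks: 28
Remaining days: 3

28


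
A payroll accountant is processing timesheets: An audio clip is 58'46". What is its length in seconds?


Minutes: 58
Seconds: 46
Convert minutes to seconds: 58 x 60 = 3480
Add remaining seconds: 3480 + 46 = 3526

3526


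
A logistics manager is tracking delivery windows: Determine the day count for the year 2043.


Year: 2043
Check leap year rules:
Divisible by 4? No
2043 is not a leap year
Days: 365

365


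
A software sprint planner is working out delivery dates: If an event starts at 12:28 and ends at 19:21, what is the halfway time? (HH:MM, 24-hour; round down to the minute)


Start time: 12:28 = 748 minutes from midnight
End time: 19:21 = 1161 minutes from midnight
Sum: 748 + 1161 = 1909
Midpoint: 1909 / 2 = 954 minutes
Convert: 954 / 60 = 15 hours, 54 minutes
Result: 15:54

15:54


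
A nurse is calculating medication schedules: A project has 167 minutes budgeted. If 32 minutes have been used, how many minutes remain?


Total budget: 167 minutes
Time used: 32 minutes
Remaining: 167 - 32 = 135 minutes
Percent used: 19.2%
Percent remaining: 80.8%

135


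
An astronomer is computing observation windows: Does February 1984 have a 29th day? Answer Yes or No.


Year: 1984
Divisible by 4? 1984 / 4 = 496.0 -> Yes
Divisible by 100? 1984 / 100 = 19.84 -> No
Divisible by 4 but not 100, so it IS a leap year

Yes


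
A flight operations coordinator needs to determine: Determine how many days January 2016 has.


Month: January
Year: 2016
January is a 31-day month
Total: 31 days

31


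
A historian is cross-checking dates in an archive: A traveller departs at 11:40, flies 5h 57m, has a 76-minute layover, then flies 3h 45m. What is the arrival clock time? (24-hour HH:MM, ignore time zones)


Depart: 11:40
Leg 1: +357 min -> 17:37
Layover: +76 min -> 18:53
Leg 2: +225 min -> 22:38
Total travel: 658 minutes = 10h 58m
Arrival: 22:38

22:38


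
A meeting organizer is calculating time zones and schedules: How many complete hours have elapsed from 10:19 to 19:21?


Start: 10:19
End: 19:21
Hour difference: 19 - 10 = 9 hours
Minute difference: 21 - 19 = 2 minutes
Total minutes: 542
Complete hours: 542 / 60 = 9 (remainder 2)

9


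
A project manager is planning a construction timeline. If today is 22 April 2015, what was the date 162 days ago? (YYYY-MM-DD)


Start: 2015-04-22
Subtracting 162 days
Days already passed in April: 22
After going back through April: 140 more days to subtract
March 2015: 31 days, 109 remaining
February 2015: 28 days, 81 remaining
January 2015: 31 days, 50 remaining
December 2014: 31 days, 19 remaining
Result: 2014-11-11

2014-11-11


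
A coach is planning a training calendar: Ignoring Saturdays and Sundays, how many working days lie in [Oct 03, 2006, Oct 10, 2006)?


Start: 2006-10-03 (Tuesday)
End (exclusive): 2006-10-10 (Tuesday)
Total calendar days: 7
Full weeks: 7 // 7 = 1 -> 5 weekdays
Remaining 0 days starting on Tuesday:
Total business days: 5 + 0 = 5

5


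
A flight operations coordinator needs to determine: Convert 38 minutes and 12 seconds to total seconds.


Minutes: 38
Extra seconds: 12
Seconds per minute: 60
Minutes to seconds: 38 x 60 = 2280
Total: 2280 + 12 = 2292

2292


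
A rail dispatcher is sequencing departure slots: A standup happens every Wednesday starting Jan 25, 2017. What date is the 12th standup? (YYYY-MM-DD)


First occurrence: 2017-01-25 (occurrence 1)
Each occurrence is 7 days after the previous.
Occurrence 12 is 11 weeks after the first.
11 weeks = 77 days
2017-01-25 + 77 days = 2017-04-12

2017-04-12


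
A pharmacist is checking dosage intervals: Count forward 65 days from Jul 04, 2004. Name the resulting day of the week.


Start: 2004-07-04 (Sunday)
Step 1 - find target date: add 65 days
  2004-07-04 + 65 days = 2004-09-07
Step 2 - day of week:
  65 mod 7 = 2
  Sunday + 2 days -> Tuesday
Result: Tuesday (2004-09-07)

Tuesday


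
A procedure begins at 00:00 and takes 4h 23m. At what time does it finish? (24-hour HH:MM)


Start time: 00:00
Adding: 4 hours 23 minutes
Minutes: 0 + 23 = 23
Hours: 0 + 4 + 0 = 4
Result: 04:23

04:23


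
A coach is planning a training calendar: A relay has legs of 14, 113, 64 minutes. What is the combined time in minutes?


Durations: 14, 113, 64
Running sum: 14
+ 113 = 127
+ 64 = 191
Total duration: 191 minutes
That is 3 hours and 11 minutes

191


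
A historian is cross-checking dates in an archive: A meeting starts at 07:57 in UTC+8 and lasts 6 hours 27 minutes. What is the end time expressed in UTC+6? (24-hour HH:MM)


Start: 07:57 in UTC+8
Step 1 - add duration:
  minutes: 57 + 27 = 84 (carry 1h)
  hours: 7 + 6 + 1 = 14
  end in UTC+8: 14:24
Step 2 - convert UTC+8 -> UTC+6:
  offset difference: 6 - (8) = -2 hours
  14 + (-2) = 12 -> mod 24 = 12
Result: 12:24 in UTC+6

12:24


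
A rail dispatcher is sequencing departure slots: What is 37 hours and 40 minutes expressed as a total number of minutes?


Hours: 37
Minutes: 40
Convert hours to minutes: 37 x 60 = 2220
Add remaining minutes: 2220 + 40 = 2260

2260


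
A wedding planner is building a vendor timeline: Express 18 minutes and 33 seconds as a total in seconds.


Minutes: 18
Seconds: 33
Convert minutes to seconds: 18 x 60 = 1080
Add remaining seconds: 1080 + 33 = 1113

1113


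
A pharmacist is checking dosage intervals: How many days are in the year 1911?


Year: 1911
Check leap year rules:
Divisible by 4? No
1911 is not a leap year
Days: 365

365


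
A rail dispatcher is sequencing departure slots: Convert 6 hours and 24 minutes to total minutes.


Hours: 6
Extra minutes: 24
Minutes per hour: 60
Hours to minutes: 6 x 60 = 360
Total: 360 + 24 = 384

384


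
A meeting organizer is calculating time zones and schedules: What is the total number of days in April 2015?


Month: April
Year: 2015
April is a 30-day month
Total: 30 days

30


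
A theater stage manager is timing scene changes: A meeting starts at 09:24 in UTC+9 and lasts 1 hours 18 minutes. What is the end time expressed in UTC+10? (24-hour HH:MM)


Start: 09:24 in UTC+9
Step 1 - add duration:
  minutes: 24 + 18 = 42
  hours: 9 + 1 + 0 = 10
  end in UTC+9: 10:42
Step 2 - convert UTC+9 -> UTC+10:
  offset difference: 10 - (9) = 1 hours
  10 + (1) = 11 -> mod 24 = 11
Result: 11:42 in UTC+10

11:42


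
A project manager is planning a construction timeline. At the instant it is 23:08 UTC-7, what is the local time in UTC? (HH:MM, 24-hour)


Local time: 23:08 at UTC-7 (offset -7h)
Target zone: UTC (offset 0h)
Difference: 0 - (-7) = 7 hours
Calculation: 23 + (7) = 30
Wraparound: (30) mod 24 = 6
Result: 06:08

06:08


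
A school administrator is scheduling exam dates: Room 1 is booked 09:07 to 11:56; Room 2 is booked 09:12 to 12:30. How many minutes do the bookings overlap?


Interval A: [547, 716] minutes from midnight
Interval B: [552, 750] minutes from midnight
Overlap start = max(547, 552) = 552
Overlap end = min(716, 750) = 716
Overlap = 716 - 552 = 164 minutes

164


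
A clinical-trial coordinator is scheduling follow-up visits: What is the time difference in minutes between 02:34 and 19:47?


Start time: 02:34 = 154 minutes from midnight
End time: 19:47 = 1187 minutes from midnight
Difference: 1187 - 154 = 1033 minutes
That is 17 hours and 13 minutes

1033


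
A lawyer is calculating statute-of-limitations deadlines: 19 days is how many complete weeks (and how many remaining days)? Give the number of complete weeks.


Total days: 19
Days per week: 7
Division: 19 / 7 = 2 remainder 5
Complete weeks: 2
Remaining days: 5

2


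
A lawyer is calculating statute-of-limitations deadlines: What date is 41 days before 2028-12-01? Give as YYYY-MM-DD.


Start: 2028-12-01
Subtracting 41 days
Days already passed in December: 1
After going back through December: 40 more days to subtract
November 2028: 30 days, 10 remaining
October 2028 has 31 days, need 10
Result: 2028-10-21

2028-10-21


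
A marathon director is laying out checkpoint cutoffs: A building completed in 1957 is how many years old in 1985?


Birth year: 1957
Current year: 1985
Age = current year - birth year
Age = 1985 - 1957 = 28

28


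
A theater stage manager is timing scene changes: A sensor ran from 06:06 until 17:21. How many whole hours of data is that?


Start: 06:06
End: 17:21
Hour difference: 17 - 6 = 11 hours
Minute difference: 21 - 6 = 15 minutes
Total minutes: 675
Complete hours: 675 / 60 = 11 (remainder 15)

11


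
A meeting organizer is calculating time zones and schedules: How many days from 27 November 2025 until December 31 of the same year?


Start: November 27, 2025
End: December 31, 2025
Days left in November: 3
December: 31
Sum of remaining months: 31
Total: 3 + 31 = 34

34


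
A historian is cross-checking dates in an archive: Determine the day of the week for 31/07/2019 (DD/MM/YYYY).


Date: 2019-07-31
January 1, 2019 is a Tuesday
Day of year: 212
Offset from Jan 1: 211 days
211 mod 7 = 1
Result: Wednesday

Wednesday


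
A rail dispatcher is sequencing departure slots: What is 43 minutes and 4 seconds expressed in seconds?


Minutes: 43
Extra seconds: 4
Seconds per minute: 60
Minutes to seconds: 43 x 60 = 2580
Total: 2580 + 4 = 2584

2584


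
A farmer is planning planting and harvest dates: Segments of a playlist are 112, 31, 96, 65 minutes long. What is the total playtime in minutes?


Durations: 112, 31, 96, 65
Running sum: 112
+ 31 = 143
+ 96 = 239
+ 65 = 304
Total duration: 304 minutes
That is 5 hours and 4 minutes

304


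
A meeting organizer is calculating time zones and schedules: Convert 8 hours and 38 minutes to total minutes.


Hours: 8
Minutes: 38
Convert hours to minutes: 8 x 60 = 480
Add remaining minutes: 480 + 38 = 518

518


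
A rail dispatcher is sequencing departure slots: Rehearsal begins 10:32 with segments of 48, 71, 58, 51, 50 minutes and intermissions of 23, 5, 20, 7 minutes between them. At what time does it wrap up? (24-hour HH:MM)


Start: 10:32 = 632 min from midnight
  after task 1 (48 min): 11:20
  after break (23 min): 11:43
  after task 2 (71 min): 12:54
  after break (5 min): 12:59
  after task 3 (58 min): 13:57
  after break (20 min): 14:17
  after task 4 (51 min): 15:08
  after break (7 min): 15:15
  after task 5 (50 min): 16:05
Total elapsed: 333 minutes
End time: 16:05

16:05


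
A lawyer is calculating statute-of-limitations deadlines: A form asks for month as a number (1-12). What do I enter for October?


Calendar month order:
9. September
10. October <--
11. November
October is month number 10

10


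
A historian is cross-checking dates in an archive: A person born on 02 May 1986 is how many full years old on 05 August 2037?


Birth: 1986-05-02
Reference: 2037-08-05
Year difference: 2037 - 1986 = 51
Has birthday (05-02) occurred by 08-05? Yes
Age in full years: 51

51


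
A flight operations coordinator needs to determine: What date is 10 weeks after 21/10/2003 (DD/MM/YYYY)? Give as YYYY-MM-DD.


Start: 2003-10-21
Weeks to add: 10
Convert to days: 10 x 7 = 70 days
Add 70 days to 2003-10-21
Result: 2003-12-30

2003-12-30


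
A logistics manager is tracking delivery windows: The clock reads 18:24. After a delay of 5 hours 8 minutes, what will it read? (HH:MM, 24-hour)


Start time: 18:24
Adding: 5 hours 8 minutes
Minutes: 24 + 8 = 32
Hours: 18 + 5 + 0 = 23
Result: 23:32

23:32


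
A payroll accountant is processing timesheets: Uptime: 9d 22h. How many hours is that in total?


Days: 9
Extra hours: 22
Hours per day: 24
Days to hours: 9 x 24 = 216
Total: 216 + 22 = 238

238


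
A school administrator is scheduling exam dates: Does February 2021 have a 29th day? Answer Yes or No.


Year: 2021
Divisible by 4? 2021 / 4 = 505.25 -> No
Not divisible by 4, so NOT a leap year

No


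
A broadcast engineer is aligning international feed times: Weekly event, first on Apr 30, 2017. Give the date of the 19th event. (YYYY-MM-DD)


First occurrence: 2017-04-30 (occurrence 1)
Each occurrence is 7 days after the previous.
Occurrence 19 is 18 weeks after the first.
18 weeks = 126 days
2017-04-30 + 126 days = 2017-09-03

2017-09-03


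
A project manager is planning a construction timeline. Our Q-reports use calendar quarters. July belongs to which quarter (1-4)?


Month: July (month 7)
Q1: January-March (months 1-3)
Q2: April-June (months 4-6)
Q3: July-September (months 7-9)
Q4: October-December (months 10-12)
Month 7 falls in Q3

3


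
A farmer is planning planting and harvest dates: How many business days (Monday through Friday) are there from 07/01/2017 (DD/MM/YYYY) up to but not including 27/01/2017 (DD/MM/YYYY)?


Start: 2017-01-07 (Saturday)
End (exclusive): 2017-01-27 (Friday)
Total calendar days: 20
Full weeks: 20 // 7 = 2 -> 10 weekdays
Remaining 6 days starting on Saturday:
  Sat(-), Sun(-), Mon(w), Tue(w), Wed(w), Thu(w) -> 4 weekdays
Total business days: 10 + 4 = 14

14


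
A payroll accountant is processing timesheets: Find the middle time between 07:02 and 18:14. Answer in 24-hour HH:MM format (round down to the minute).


Start time: 07:02 = 422 minutes from midnight
End time: 18:14 = 1094 minutes from midnight
Sum: 422 + 1094 = 1516
Midpoint: 1516 / 2 = 758 minutes
Convert: 758 / 60 = 12 hours, 38 minutes
Result: 12:38

12:38


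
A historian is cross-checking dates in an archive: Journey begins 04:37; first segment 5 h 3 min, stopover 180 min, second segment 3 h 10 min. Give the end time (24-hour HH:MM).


Depart: 04:37
Leg 1: +303 min -> 09:40
Layover: +180 min -> 12:40
Leg 2: +190 min -> 15:50
Total travel: 673 minutes = 11h 13m
Arrival: 15:50

15:50


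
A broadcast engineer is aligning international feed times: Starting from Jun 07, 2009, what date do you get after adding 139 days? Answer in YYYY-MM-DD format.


Start: 2009-06-07
Adding 139 days
Days remaining in June: 23
After June: 116 days still to add
July 2009: 31 days, 85 remaining
August 2009: 31 days, 54 remaining
September 2009: 30 days, 24 remaining
October 2009 has 31 days, need 24
Result: 2009-10-24

2009-10-24


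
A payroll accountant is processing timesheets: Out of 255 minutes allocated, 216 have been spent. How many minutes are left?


Total budget: 255 minutes
Time used: 216 minutes
Remaining: 255 - 216 = 39 minutes
Percent used: 84.7%
Percent remaining: 15.3%

39


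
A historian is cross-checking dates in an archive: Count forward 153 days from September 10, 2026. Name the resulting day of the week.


Start: 2026-09-10 (Thursday)
Step 1 - find target date: add 153 days
  2026-09-10 + 153 days = 2027-02-10
Step 2 - day of week:
  153 mod 7 = 6
  Thursday + 6 days -> Wednesday
Result: Wednesday (2027-02-10)

Wednesday


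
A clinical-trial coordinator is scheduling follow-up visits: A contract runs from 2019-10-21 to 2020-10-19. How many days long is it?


Start date: 2019-10-21
End date: 2020-10-19
Oct 2019: +11 days
Nov 2019: +30 days
Dec 2019: +31 days
... (10 more months)
Total: 364 days

364


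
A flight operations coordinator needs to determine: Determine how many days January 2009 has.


Month: January
Year: 2009
January is a 31-day month
Total: 31 days

31


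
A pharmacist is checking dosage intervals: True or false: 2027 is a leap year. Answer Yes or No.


Year: 2027
Divisible by 4? 2027 / 4 = 506.75 -> No
Not divisible by 4, so NOT a leap year

No


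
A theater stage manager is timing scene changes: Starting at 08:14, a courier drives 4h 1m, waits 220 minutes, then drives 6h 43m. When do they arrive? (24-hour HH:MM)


Depart: 08:14
Leg 1: +241 min -> 12:15
Layover: +220 min -> 15:55
Leg 2: +403 min -> 22:38
Total travel: 864 minutes = 14h 24m
Arrival: 22:38

22:38


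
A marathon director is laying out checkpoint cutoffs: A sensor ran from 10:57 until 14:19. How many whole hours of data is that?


Start: 10:57
End: 14:19
Hour difference: 14 - 10 = 4 hours
Minute difference: 19 - 57 = -38 minutes
Total minutes: 202
Complete hours: 202 / 60 = 3 (remainder 22)

3


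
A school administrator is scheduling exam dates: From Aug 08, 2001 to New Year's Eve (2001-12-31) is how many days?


Start: August 08, 2001
End: December 31, 2001
Days left in August: 23
September: 30
October: 31
November: 30
December: 31
Sum of remaining months: 122
Total: 23 + 122 = 145

145


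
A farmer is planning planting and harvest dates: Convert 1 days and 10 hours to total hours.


Days: 1
Extra hours: 10
Hours per day: 24
Days to hours: 1 x 24 = 24
Total: 24 + 10 = 34

34


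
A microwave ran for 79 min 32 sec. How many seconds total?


Minutes: 79
Extra seconds: 32
Seconds per minute: 60
Minutes to seconds: 79 x 60 = 4740
Total: 4740 + 32 = 4772

4772


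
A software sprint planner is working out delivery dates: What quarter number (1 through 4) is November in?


Month: November (month 11)
Q1: January-March (months 1-3)
Q2: April-June (months 4-6)
Q3: July-September (months 7-9)
Q4: October-December (months 10-12)
Month 11 falls in Q4

4


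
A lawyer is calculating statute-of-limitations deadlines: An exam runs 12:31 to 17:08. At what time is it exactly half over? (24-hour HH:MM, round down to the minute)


Start time: 12:31 = 751 minutes from midnight
End time: 17:08 = 1028 minutes from midnight
Sum: 751 + 1028 = 1779
Midpoint: 1779 / 2 = 889 minutes
Convert: 889 / 60 = 14 hours, 49 minutes
Result: 14:49

14:49
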